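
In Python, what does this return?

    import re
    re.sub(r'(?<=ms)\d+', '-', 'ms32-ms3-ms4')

'ms--ms--ms-'

The positive lookaround only admits positions where the adjacent text matches; those characters stay outside the span.
`sub` substitutes '-' at each match site.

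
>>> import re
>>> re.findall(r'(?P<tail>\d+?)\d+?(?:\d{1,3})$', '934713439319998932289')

['9']

The pattern matches one or more of a digit (lazy) (captured as 'tail'); then one or more of a digit (lazy); then 1 to 3 of a digit (non-capturing group); then anchored at the end.
Scanning left to right: at [0:21] match '934713439319998932289', group 1 = '9'.
`findall` collects group 1 from the one match (1 total).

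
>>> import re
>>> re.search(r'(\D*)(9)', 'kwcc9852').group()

'kwcc9'

The pattern matches zero or more of a non-digit (captured); then a literal '9' (captured).
`search` walks the string left to right and returns the first match it finds.
The match spans [0:5] → 'kwcc9'.
Captured: group 1 = 'kwcc', group 2 = '9'.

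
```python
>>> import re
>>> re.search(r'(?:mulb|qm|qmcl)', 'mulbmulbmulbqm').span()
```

(0, 4)

`search` walks the string left to right and returns the first match it finds.
The match spans [0:4] → 'mulb'.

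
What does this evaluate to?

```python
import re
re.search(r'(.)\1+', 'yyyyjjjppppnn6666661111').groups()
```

('y',)

The match spans [0:4] → 'yyyy'.
Captured: group 1 = 'y'.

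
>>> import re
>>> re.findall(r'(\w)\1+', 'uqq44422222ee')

['q', '4', '2', 'e']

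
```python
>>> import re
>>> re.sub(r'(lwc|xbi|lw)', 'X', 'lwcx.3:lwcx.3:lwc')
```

'Xx.3:Xx.3:X'

The regex engine tests alternatives in the order written; an earlier branch that matches wins even if a later one would match more.
Matches: at [0:3] → 'lwc'; at [7:10] → 'lwc'; at [14:17] → 'lwc'.
Each match is replaced by 'X'.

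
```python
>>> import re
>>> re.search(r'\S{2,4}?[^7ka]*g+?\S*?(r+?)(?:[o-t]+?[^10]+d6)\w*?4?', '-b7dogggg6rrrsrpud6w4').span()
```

(0, 19)

Pattern: 2 to 4 of a non-whitespace character (lazy), then zero or more of any character except [7ka]; then one or more of a literal 'g' (lazy); then zero or more of a non-whitespace character (lazy); then one or more of a literal 'r' (lazy) (captured); then one or more of a character in [o-t] (lazy), then one or more of any character except [10], then the literal 'd6' (non-capturing group); then zero or more of a word character (lazy), then optionally the literal '4'.
With the lazy modifier that quantifier settles for the fewest repetitions that let the rest of the pattern succeed (the atoms after it are unaffected and can still be greedy).
`re.search` tries every starting position until one works.
The match spans [0:19] → '-b7dogggg6rrrsrpud6'.
Captured: group 1 = 'r'.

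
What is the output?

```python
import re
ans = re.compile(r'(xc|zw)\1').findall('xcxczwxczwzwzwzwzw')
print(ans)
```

`\1` is not a pattern — it's the concrete string captured by group 1, re-applied verbatim.
Matches: at [0:4] match 'xcxc', group 1 = 'xc'; at [8:12] match 'zwzw', group 1 = 'zw'; at [12:16] match 'zwzw', group 1 = 'zw'.
`findall` collects group 1 from each match (3 total).

['xc', 'zw', 'zw']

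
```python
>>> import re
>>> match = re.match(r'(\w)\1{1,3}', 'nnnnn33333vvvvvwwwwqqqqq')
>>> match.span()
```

(0, 4)

After group 1 captures some text, `\1` only succeeds where that same text appears again.
With `match`, the pattern is implicitly anchored at the beginning.
The match spans [0:4] → 'nnnn'.
Captured: group 1 = 'n'.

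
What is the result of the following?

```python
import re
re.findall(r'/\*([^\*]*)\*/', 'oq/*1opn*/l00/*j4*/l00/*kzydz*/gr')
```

['1opn', 'j4', 'kzydz']

Because there's exactly one group, `findall` drops the full match and keeps group 1 from each hit.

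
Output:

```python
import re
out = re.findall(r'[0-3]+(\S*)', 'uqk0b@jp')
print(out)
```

This matches one or more of a character in [0-3]; then zero or more of a non-whitespace character (captured).
Because there's exactly one group, `findall` drops the full match and keeps group 1 from the one hit.

['b@jp']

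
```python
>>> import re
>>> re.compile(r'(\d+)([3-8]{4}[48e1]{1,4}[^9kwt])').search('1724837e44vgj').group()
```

'1724837e44v'

The pattern matches one or more of a digit (captured); then exactly 4 of a character in [3-8], then 1 to 4 of one of [48e1], then any character except [9kwt] (captured).
`re.search` scans for the first position where the pattern succeeds.
The match spans [0:11] → '1724837e44v'.
Captured: group 1 = '172', group 2 = '4837e44v'.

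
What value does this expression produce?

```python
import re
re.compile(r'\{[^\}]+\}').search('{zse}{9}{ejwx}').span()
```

(0, 5)

The match spans [0:5] → '{zse}'.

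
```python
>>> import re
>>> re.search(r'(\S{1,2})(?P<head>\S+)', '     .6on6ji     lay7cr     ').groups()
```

('.6', 'on6ji')

The match spans [5:12] → '.6on6ji'.
Captured: group 1 = '.6', group 2 = 'on6ji'.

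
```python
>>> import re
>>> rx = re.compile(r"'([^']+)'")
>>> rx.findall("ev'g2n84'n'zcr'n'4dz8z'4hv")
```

Scanning left to right: at [2:9] match "'g2n84'", group 1 = 'g2n84'; at [10:15] match "'zcr'", group 1 = 'zcr'; at [16:23] match "'4dz8z'", group 1 = '4dz8z'.
One capturing group, so `findall` returns just the captured substring from each match — 3 in all.

['g2n84', 'zcr', '4dz8z']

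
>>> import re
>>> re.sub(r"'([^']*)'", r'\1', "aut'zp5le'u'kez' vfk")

'autzp5leukez vfk'

Matches: at [3:10] → "'zp5le'"; at [11:16] → "'kez'".
The replacement refers to a captured group, so each match is rewritten using its own captured text.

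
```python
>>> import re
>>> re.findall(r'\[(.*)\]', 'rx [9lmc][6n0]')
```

['9lmc][6n0']

Matches: at [3:14] match '[9lmc][6n0]', group 1 = '9lmc][6n0'.
With a single group, `findall` returns only what that group captured — 1 item.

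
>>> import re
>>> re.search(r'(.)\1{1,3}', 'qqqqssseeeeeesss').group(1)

'q'

The match spans [0:4] → 'qqqq'.
Captured: group 1 = 'q'.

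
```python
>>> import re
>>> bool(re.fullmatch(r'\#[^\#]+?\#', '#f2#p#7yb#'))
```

For `fullmatch`, every character of the input must be accounted for by the pattern.
Here the pattern can't cover the whole string, so the call returns None, and `bool(None)` is False.

False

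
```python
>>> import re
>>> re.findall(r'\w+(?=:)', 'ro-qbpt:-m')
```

The lookaround is zero-width — it requires the adjacent text to match without consuming it, so the asserted text isn't part of the match.
Matches: at [3:7] → 'qbpt'.
Since nothing is captured, `findall` lists the 1 matched substring directly.

['qbpt']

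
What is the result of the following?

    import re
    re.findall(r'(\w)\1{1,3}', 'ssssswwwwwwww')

['s', 'w', 'w']

After group 1 captures some text, `\1` only succeeds where that same text appears again.
`findall` collects group 1 from each match (3 total).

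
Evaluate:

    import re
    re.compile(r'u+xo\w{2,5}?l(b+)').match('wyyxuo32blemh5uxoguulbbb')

None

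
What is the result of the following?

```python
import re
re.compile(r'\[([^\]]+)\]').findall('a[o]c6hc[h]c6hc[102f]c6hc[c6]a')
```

['o', 'h', '102f', 'c6']

Matches: at [1:4] match '[o]', group 1 = 'o'; at [8:11] match '[h]', group 1 = 'h'; at [15:21] match '[102f]', group 1 = '102f'; at [25:29] match '[c6]', group 1 = 'c6'.
Because there's exactly one group, `findall` drops the full match and keeps group 1 from each hit.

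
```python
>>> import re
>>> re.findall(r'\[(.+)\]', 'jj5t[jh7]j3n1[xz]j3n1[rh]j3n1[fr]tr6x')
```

['jh7]j3n1[xz]j3n1[rh]j3n1[fr']

`findall` collects group 1 from the one match (1 total).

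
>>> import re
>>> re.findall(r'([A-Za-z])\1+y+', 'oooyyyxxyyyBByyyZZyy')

['o', 'x', 'B', 'Z']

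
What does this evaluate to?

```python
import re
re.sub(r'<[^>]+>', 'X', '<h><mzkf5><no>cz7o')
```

'XXXcz7o'

Matches: at [0:3] → '<h>'; at [3:10] → '<mzkf5>'; at [10:14] → '<no>'.
Each match is replaced by 'X'.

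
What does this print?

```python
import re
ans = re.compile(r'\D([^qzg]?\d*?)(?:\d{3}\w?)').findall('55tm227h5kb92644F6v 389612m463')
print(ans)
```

['m', 'b', ' ', '']

Pattern: a non-digit; then optionally any character except [qzg], then zero or more of a digit (lazy) (captured); then exactly 3 of a digit, then optionally a word character (non-capturing group).
The `?` after the quantifier makes it lazy — it takes as little as possible before letting the rest of the pattern try.
Walking the string: at [2:8] match 'tm227h', group 1 = 'm'; at [9:15] match 'kb9264', group 1 = 'b'; at [18:24] match 'v 3896', group 1 = ' '; at [26:30] match 'm463', group 1 = ''.
With a single group, `findall` returns only what that group captured — 4 items.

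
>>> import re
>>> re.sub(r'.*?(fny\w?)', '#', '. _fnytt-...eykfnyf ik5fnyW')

'###'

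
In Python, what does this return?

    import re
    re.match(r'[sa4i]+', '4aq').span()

Pattern: one or more of one of [sa4i].
`match` is anchored at position 0; if the pattern doesn't fit there, it returns None.
The match spans [0:2] → '4a'.

(0, 2)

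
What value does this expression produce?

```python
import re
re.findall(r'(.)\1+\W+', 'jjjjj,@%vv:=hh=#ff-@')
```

`\1` is not a pattern — it's the concrete string captured by group 1, re-applied verbatim.
Scanning left to right: at [0:8] match 'jjjjj,@%', group 1 = 'j'; at [8:12] match 'vv:=', group 1 = 'v'; at [12:16] match 'hh=#', group 1 = 'h'; at [16:20] match 'ff-@', group 1 = 'f'.
One capturing group, so `findall` returns just the captured substring from each match — 4 in all.

['j', 'v', 'h', 'f']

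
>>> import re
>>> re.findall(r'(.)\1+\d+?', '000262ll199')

['0', 'l']

After group 1 captures some text, `\1` only succeeds where that same text appears again.
`findall` collects group 1 from each match (2 total).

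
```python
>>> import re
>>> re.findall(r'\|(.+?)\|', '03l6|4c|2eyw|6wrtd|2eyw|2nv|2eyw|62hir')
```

['4c', '6wrtd', '2nv']

A non-greedy quantifier consumes as few characters as it can — just enough that the remainder of the pattern still matches from where it stops; whatever follows it matches normally.
One capturing group, so `findall` returns just the captured substring from each match — 3 in all.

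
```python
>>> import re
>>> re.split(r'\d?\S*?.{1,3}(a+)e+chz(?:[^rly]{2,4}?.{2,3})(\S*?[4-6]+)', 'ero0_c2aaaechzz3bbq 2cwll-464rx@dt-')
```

['', 'aaa', '2cwll-464', 'rx@dt-']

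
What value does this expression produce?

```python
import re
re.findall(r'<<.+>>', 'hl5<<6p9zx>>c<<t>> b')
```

No capturing groups, so `findall` returns the 1 full match string.

['<<6p9zx>>c<<t>>']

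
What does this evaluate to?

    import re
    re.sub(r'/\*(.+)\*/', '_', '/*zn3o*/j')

'_j'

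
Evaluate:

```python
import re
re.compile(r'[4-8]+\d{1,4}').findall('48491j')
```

['48491']

Pattern: one or more of a character in [4-8]; then 1 to 4 of a digit.
Walking the string: at [0:5] → '48491'.
`findall` yields the raw match text (1 of them) because the pattern has no groups.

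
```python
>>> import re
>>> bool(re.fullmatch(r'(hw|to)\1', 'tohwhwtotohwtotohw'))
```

False

After group 1 captures some text, `\1` only succeeds where that same text appears again.
`re.fullmatch` requires the pattern to consume the entire string.
Here there's no way to consume every character, so the call returns None, and `bool(None)` is False.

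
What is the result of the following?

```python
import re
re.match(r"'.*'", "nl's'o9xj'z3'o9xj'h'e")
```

None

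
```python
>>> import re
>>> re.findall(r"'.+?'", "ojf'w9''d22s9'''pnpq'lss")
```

["'w9'", "'d22s9'", "''pnpq'"]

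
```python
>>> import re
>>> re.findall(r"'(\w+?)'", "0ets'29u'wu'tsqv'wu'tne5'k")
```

['29u', 'tsqv', 'tne5']

Because there's exactly one group, `findall` drops the full match and keeps group 1 from each hit.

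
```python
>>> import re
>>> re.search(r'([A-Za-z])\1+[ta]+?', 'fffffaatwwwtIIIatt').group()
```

'fffffa'

A backreference is literal: `\1` must see the identical characters the first group matched.
Unlike `match`, `search` isn't anchored — it looks for the pattern anywhere in the string.
The match spans [0:6] → 'fffffa'.
Captured: group 1 = 'f'.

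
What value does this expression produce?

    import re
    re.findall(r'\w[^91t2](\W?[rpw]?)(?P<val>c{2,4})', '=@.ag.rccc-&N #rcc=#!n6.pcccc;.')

[('.r', 'ccc'), ('#r', 'cc'), ('.p', 'cccc')]

This matches a word character, then any character except [91t2]; then optionally a non-word character, then optionally one of [rpw] (captured); then 2 to 4 of a literal 'c' (captured as 'val').
With 2 capturing groups, `findall` returns a 2-tuple per match.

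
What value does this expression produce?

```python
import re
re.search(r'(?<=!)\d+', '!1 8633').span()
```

(1, 2)

Lookahead/lookbehind check context without consuming it, so the matched span excludes the asserted characters.
`re.search` scans for the first position where the pattern succeeds.
The match spans [1:2] → '1'.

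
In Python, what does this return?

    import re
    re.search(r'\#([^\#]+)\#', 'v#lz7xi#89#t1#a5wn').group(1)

'lz7xi'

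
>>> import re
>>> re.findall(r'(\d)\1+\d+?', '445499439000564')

['4', '9', '0']

After group 1 captures some text, `\1` only succeeds where that same text appears again.
One capturing group, so `findall` returns just the captured substring from each match — 3 in all.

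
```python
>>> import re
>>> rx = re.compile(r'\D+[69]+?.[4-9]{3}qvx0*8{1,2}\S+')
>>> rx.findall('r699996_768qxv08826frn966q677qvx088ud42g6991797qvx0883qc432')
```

No capturing groups, so `findall` returns the 1 full match string.

['frn966q677qvx088ud42g6991797qvx0883qc432']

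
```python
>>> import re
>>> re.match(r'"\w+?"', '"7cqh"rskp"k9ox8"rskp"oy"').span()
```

(0, 6)

`re.match` won't scan ahead — the pattern has to work from the very first character.
The match spans [0:6] → '"7cqh"'.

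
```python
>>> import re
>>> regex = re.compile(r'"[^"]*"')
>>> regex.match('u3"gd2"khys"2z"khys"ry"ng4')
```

None

`match` is anchored at position 0; if the pattern doesn't fit there, it returns None.
Here the pattern fails at index 0, so the call returns None.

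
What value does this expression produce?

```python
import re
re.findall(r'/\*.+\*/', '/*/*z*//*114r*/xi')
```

['/*/*z*//*114r*/']

Matches: at [0:15] → '/*/*z*//*114r*/'.
No capturing groups, so `findall` returns the 1 full match string.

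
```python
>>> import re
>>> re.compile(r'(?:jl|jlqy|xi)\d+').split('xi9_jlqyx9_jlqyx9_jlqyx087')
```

['', '_jlqyx9_jlqyx9_jlqyx087']

`split` removes every match and returns the 2 fragments in between.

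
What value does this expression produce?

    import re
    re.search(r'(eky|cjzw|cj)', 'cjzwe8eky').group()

'cjzw'

Branches in `(...|...)` are attempted left-to-right; the first branch that allows the whole pattern to succeed is taken.
`re.search` tries every starting position until one works.
The match spans [0:4] → 'cjzw'.
Captured: group 1 = 'cjzw'.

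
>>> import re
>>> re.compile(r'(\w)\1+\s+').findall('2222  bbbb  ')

['2', 'b']

After group 1 captures some text, `\1` only succeeds where that same text appears again.
One capturing group, so `findall` returns just the captured substring from each match — 2 in all.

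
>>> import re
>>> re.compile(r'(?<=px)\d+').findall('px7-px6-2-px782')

['7', '6', '782']

Lookahead/lookbehind check context without consuming it, so the matched span excludes the asserted characters.
Since nothing is captured, `findall` lists the 3 matched substrings directly.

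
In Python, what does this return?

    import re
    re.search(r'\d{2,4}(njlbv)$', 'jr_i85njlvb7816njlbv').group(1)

This matches 2 to 4 of a digit; then the literal 'nj', then the literal 'lbv' (captured); then anchored at the end.
Unlike `match`, `search` isn't anchored — it looks for the pattern anywhere in the string.
The match spans [11:20] → '7816njlbv'.
Captured: group 1 = 'njlbv'.

'njlbv'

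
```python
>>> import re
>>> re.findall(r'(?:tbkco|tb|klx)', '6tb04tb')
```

['tb', 'tb']

Walking the string: at [1:3] → 'tb'; at [5:7] → 'tb'.
Since nothing is captured, `findall` lists the 2 matched substrings directly.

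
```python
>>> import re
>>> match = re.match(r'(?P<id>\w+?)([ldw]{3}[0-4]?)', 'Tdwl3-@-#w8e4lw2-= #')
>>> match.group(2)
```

'dwl3'

Pattern: one or more of a word character (lazy) (captured as 'id'); then exactly 3 of one of [ldw], then optionally a character in [0-4] (captured).
With `match`, the pattern is implicitly anchored at the beginning.
The match spans [0:5] → 'Tdwl3'.
Captured: group 1 = 'T', group 2 = 'dwl3'.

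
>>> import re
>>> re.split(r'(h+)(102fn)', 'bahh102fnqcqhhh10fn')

['ba', 'hh', '102fn', 'qcqhhh10fn']

This matches one or more of a literal 'h' (captured); then the literal '102', then the literal 'fn' (captured).
Matches to split on: at [2:9] → 'hh102fn'.
Because the pattern has a capturing group, `split` also inserts each captured text between the pieces.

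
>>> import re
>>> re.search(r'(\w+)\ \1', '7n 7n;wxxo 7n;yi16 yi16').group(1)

After group 1 captures some text, `\1` only succeeds where that same text appears again.
`re.search` scans for the first position where the pattern succeeds.
The match spans [0:5] → '7n 7n'.
Captured: group 1 = '7n'.

'7n'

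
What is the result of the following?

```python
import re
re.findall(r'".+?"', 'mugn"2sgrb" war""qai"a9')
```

['"2sgrb"', '""qai"']

A `+?`/`*?`/`{m,n}?` starts at its minimum and grows only as far as needed for what follows to match.
Scanning left to right: at [4:11] → '"2sgrb"'; at [15:21] → '""qai"'.
No capturing groups, so `findall` returns the 2 full match strings.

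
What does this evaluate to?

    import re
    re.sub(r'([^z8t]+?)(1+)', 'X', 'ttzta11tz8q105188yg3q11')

'ttztXtz8XX88X'

With the lazy modifier that quantifier settles for the fewest repetitions that let the rest of the pattern succeed (the atoms after it are unaffected and can still be greedy).
Each match is replaced by 'X'.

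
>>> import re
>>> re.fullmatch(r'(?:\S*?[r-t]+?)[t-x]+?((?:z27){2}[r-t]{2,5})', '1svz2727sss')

For `fullmatch`, every character of the input must be accounted for by the pattern.
Here the pattern can't cover the whole string, so the call returns None.

None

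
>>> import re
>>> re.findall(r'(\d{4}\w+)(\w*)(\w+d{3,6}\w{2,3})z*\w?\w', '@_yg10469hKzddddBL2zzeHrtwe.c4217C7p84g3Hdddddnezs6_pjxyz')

[('10469hKz', '', 'ddddBL2'), ('4217C7p84g3Hd', '', 'ddddnez')]

The pattern matches exactly 4 of a digit, then one or more of a word character (captured); then zero or more of a word character (captured); then one or more of a word character, then 3 to 6 of a literal 'd', then 2 to 3 of a word character (captured); then zero or more of the literal 'z', then optionally a word character, then a word character.
Matches: at [4:23] match '10469hKzddddBL2zzeH', groups = ('10469hKz', '', 'ddddBL2'); at [29:51] match '4217C7p84g3Hdddddnezs6', groups = ('4217C7p84g3Hd', '', 'ddddnez').
With 3 capturing groups, `findall` returns a 3-tuple per match.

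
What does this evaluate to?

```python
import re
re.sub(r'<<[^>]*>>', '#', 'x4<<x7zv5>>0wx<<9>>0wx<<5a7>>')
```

'x4#0wx#0wx#'

`sub` substitutes '#' at each match site.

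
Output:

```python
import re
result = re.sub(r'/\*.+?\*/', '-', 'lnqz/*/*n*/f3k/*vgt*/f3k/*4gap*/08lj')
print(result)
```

lnqz-f3k-f3k-08lj

Lazy quantifiers expand one character at a time until the remainder of the pattern can match.
Matches: at [4:11] → '/*/*n*/'; at [14:21] → '/*vgt*/'; at [24:32] → '/*4gap*/'.
Every occurrence is swapped for '-'.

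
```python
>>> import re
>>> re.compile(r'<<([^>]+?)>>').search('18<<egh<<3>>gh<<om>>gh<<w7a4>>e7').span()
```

The match spans [2:12] → '<<egh<<3>>'.

(2, 12)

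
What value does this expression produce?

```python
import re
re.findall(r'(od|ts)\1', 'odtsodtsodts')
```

After group 1 captures some text, `\1` only succeeds where that same text appears again.
`findall` collects group 1 from each match (0 total).
Nothing in the string satisfies the pattern, so the list is empty.

[]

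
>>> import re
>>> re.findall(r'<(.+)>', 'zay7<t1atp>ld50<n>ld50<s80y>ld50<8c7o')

['t1atp>ld50<n>ld50<s80y']

One capturing group, so `findall` returns just the captured substring from the one match — 1 in all.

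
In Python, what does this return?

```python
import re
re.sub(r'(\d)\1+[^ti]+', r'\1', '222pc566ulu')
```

`\1` is not a pattern — it's the concrete string captured by group 1, re-applied verbatim.
Each match is replaced using the text its own group 1 captured.

'2'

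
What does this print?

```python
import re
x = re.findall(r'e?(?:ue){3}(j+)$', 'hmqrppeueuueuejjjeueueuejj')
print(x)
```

This matches optionally the literal 'e', then the literal 'ue' repeated 3 times; then one or more of a literal 'j' (captured); then anchored at the end.
Because there's exactly one group, `findall` drops the full match and keeps group 1 from the one hit.

['jj']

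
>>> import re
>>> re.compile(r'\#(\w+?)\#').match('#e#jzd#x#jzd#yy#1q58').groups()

('e',)

With `match`, the pattern is implicitly anchored at the beginning.
The match spans [0:3] → '#e#'.
Captured: group 1 = 'e'.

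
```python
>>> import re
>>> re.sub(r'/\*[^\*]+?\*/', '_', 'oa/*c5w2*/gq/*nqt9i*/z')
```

'oa_gq_z'

Every occurrence is swapped for '_'.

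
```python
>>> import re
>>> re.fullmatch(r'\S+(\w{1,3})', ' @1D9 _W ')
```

None

Pattern: one or more of a non-whitespace character; then 1 to 3 of a word character (captured).
`re.fullmatch` requires the pattern to consume the entire string.
Here the string isn't matched end-to-end, so the call returns None.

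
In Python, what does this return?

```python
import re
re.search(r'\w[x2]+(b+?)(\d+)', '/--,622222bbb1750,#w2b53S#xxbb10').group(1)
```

'bbb'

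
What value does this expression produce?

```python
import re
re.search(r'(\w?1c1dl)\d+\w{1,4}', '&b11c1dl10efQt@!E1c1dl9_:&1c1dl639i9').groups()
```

('11c1dl',)

Pattern: optionally a word character, then the literal '1c1', then the literal 'dl' (captured); then one or more of a digit, then 1 to 4 of a word character.
`re.search` scans for the first position where the pattern succeeds.
The match spans [2:14] → '11c1dl10efQt'.
Captured: group 1 = '11c1dl'.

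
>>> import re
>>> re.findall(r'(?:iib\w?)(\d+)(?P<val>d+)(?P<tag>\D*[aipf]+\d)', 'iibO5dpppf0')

This matches the literal 'iib', then optionally a word character (non-capturing group); then one or more of a digit (captured); then one or more of a literal 'd' (captured as 'val'); then zero or more of a non-digit, then one or more of one of [aipf], then a digit (captured as 'tag').
3 groups means the one result is a tuple of 3 captured strings — 1 here.

[('5', 'd', 'pppf0')]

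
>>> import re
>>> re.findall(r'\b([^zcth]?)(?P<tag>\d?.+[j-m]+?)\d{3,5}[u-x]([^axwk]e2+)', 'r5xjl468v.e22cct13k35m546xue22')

This matches a word boundary (`\b`, zero-width); then optionally any character except [zcth] (captured); then optionally a digit, then one or more of any character, then one or more of a character in [j-m] (lazy) (captured as 'tag'); then 3 to 5 of a digit, then a character in [u-x]; then any character except [axwk], then a literal 'e', then one or more of a literal '2' (captured).
Scanning left to right: at [0:30] match 'r5xjl468v.e22cct13k35m546xue22', groups = ('r', '5xjl468v.e22cct13k35m', 'ue22').
Multiple groups make `findall` return tuples — one 3-tuple for the one match.

[('r', '5xjl468v.e22cct13k35m', 'ue22')]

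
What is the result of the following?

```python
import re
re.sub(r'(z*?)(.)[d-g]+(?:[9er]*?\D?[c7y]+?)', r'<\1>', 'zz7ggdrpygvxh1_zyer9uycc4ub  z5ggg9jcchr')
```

Pattern: zero or more of a literal 'z' (lazy) (captured); then any character (captured); then one or more of a character in [d-g]; then zero or more of one of [9er] (lazy), then optionally a non-digit, then one or more of one of [c7y] (lazy) (non-capturing group).
Matches: at [0:9] → 'zz7ggdrpy'; at [15:22] → 'zyer9uy'; at [29:37] → 'z5ggg9jc'.
`\1` in the replacement pulls in group 1's text for each match.

'<zz>gvxh1_<z>cc4ub  <z>chr'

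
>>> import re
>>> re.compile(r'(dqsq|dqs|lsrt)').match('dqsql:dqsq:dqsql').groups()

The match spans [0:4] → 'dqsq'.
Captured: group 1 = 'dqsq'.

('dqsq',)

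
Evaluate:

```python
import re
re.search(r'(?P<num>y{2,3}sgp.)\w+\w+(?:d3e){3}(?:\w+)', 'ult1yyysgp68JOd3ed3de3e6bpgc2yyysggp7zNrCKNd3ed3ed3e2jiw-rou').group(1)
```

'yyysgp6'

This matches 2 to 3 of the literal 'y', then the literal 'sgp', then any character (captured as 'num'); then one or more of a word character, then one or more of a word character, then the literal 'd3e' repeated 3 times; then one or more of a word character (non-capturing group).
`search` walks the string left to right and returns the first match it finds.
The match spans [4:56] → 'yyysgp68JOd3ed3de3e6bpgc2yyysggp7zNrCKNd3ed3ed3e2jiw'.
Captured: group 1 = 'yyysgp6'.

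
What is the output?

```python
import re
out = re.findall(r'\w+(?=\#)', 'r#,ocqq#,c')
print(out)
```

['r', 'ocqq']

Lookahead/lookbehind check context without consuming it, so the matched span excludes the asserted characters.
Scanning left to right: at [0:1] → 'r'; at [3:7] → 'ocqq'.
Since nothing is captured, `findall` lists the 2 matched substrings directly.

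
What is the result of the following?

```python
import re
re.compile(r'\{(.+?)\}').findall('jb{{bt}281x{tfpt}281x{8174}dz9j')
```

A `+?`/`*?`/`{m,n}?` starts at its minimum and grows only as far as needed for what follows to match.
Walking the string: at [2:7] match '{{bt}', group 1 = '{bt'; at [11:17] match '{tfpt}', group 1 = 'tfpt'; at [21:27] match '{8174}', group 1 = '8174'.
Because there's exactly one group, `findall` drops the full match and keeps group 1 from each hit.

['{bt', 'tfpt', '8174']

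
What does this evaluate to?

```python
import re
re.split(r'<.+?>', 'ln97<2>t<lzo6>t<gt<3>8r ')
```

['ln97', 't', 't', '8r ']

`split` removes every match and returns the 4 fragments in between.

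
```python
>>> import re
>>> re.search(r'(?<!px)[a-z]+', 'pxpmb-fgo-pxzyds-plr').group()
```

A negative assertion filters positions out without eating any characters.
`search` walks the string left to right and returns the first match it finds.
The match spans [0:5] → 'pxpmb'.

'pxpmb'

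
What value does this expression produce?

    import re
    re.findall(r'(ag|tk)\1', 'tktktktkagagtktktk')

['tk', 'tk', 'ag', 'tk']

A backreference is literal: `\1` must see the identical characters the first group matched.
Matches: at [0:4] match 'tktk', group 1 = 'tk'; at [4:8] match 'tktk', group 1 = 'tk'; at [8:12] match 'agag', group 1 = 'ag'; at [12:16] match 'tktk', group 1 = 'tk'.
Because there's exactly one group, `findall` drops the full match and keeps group 1 from each hit.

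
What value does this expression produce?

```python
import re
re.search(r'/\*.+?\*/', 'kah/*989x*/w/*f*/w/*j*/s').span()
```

With the lazy modifier that quantifier settles for the fewest repetitions that let the rest of the pattern succeed (the atoms after it are unaffected and can still be greedy).
Unlike `match`, `search` isn't anchored — it looks for the pattern anywhere in the string.
The match spans [3:11] → '/*989x*/'.

(3, 11)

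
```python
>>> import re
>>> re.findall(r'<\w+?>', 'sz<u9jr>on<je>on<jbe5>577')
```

['<u9jr>', '<je>', '<jbe5>']

`findall` yields the raw match text (3 of them) because the pattern has no groups.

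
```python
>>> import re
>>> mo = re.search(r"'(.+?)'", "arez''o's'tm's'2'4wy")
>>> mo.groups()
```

("'o",)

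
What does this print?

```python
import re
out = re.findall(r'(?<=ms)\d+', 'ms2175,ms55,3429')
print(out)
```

The positive lookaround only admits positions where the adjacent text matches; those characters stay outside the span.
Matches: at [2:6] → '2175'; at [9:11] → '55'.
With no groups in the pattern, `findall` gives back each whole match — 2 here.

['2175', '55']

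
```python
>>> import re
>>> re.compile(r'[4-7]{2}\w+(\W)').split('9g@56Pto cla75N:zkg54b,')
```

['9g@', ' ', 'cla', ':', 'zkg', ',', '']

The pattern matches exactly 2 of a character in [4-7], then one or more of a word character; then a non-word character (captured).
Matches to split on: at [3:9] → '56Pto '; at [12:16] → '75N:'; at [19:23] → '54b,'.
`re.split` interleaves the captured-group text with the surrounding fragments.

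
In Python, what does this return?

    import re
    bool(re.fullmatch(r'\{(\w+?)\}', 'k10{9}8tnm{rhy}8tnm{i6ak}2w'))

`fullmatch` succeeds only if the pattern covers the string from start to end.
Here the pattern can't cover the whole string, so the call returns None, and `bool(None)` is False.

False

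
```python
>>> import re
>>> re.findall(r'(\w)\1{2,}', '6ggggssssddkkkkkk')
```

['g', 's', 'k']

`\1` has to match the exact text group 1 already captured.
Scanning left to right: at [1:5] match 'gggg', group 1 = 'g'; at [5:9] match 'ssss', group 1 = 's'; at [11:17] match 'kkkkkk', group 1 = 'k'.
One capturing group, so `findall` returns just the captured substring from each match — 3 in all.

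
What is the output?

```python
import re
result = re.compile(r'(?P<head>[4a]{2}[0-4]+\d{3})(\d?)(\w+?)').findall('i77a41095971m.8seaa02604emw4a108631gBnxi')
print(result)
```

[('a410959', '7', '1'), ('aa02604', '', 'e'), ('4a10863', '1', 'g')]

The pattern matches exactly 2 of one of [4a], then one or more of a character in [0-4], then exactly 3 of a digit (captured as 'head'); then optionally a digit (captured); then one or more of a word character (lazy) (captured).
The `?` after the quantifier makes it lazy — it takes as little as possible before letting the rest of the pattern try.
Scanning left to right: at [3:12] match 'a41095971', groups = ('a410959', '7', '1'); at [17:25] match 'aa02604e', groups = ('aa02604', '', 'e'); at [27:36] match '4a108631g', groups = ('4a10863', '1', 'g').
Multiple groups make `findall` return tuples — one 3-tuple for each match.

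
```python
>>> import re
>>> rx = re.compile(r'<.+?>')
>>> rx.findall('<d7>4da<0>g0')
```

['<d7>', '<0>']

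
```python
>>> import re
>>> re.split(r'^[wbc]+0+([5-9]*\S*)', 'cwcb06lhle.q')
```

['', '6lhle.q', '']

This matches anchored at the start of the string; then one or more of one of [wbc], then one or more of the literal '0'; then zero or more of a character in [5-9], then zero or more of a non-whitespace character (captured).
Matches to split on: at [0:12] → 'cwcb06lhle.q'.
With a capturing group present, the delimiter's captured portion is kept in the result list.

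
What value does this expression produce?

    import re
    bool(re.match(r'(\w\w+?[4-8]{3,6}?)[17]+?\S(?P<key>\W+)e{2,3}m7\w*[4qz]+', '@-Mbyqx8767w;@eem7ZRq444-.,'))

False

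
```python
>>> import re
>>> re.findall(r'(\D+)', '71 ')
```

[' ']

This matches one or more of a non-digit (captured).
Matches: at [2:3] match ' ', group 1 = ' '.
One capturing group, so `findall` returns just the captured substring from the one match — 1 in all.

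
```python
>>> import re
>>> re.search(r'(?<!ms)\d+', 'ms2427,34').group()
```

`(?!…)`/`(?<!…)` only lets a position through if the neighbouring text does NOT match; no characters are consumed.
`re.search` tries every starting position until one works.
The match spans [3:6] → '427'.

'427'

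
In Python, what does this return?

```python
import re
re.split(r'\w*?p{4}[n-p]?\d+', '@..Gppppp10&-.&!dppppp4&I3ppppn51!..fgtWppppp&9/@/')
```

['@..', '&-.&!', '&', '!..fgtWppppp&9/@/']

This matches zero or more of a word character (lazy), then exactly 4 of the literal 'p'; then optionally a character in [n-p], then one or more of a digit.
Matches to split on: at [3:11] → 'Gppppp10'; at [16:23] → 'dppppp4'; at [24:33] → 'I3ppppn51'.
Splitting on the pattern gives 4 pieces.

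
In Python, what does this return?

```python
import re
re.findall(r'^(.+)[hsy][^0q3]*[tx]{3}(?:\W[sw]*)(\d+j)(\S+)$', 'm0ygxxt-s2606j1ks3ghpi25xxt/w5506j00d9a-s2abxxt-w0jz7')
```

[('m0ygxxt-s2606j1ks3ghpi25xxt/w5506j00d9a-', '0j', 'z7')]

This matches anchored at the start of the string; then one or more of any character (captured); then one of [hsy], then zero or more of any character except [0q3], then exactly 3 of one of [tx]; then a non-word character, then zero or more of one of [sw] (non-capturing group); then one or more of a digit, then the literal 'j' (captured); then one or more of a non-whitespace character (captured); then anchored at the end.
Walking the string: at [0:53] match 'm0ygxxt-s2606j1ks3ghpi25xxt/w5506j00d9a-s2abxxt-w0jz7', groups = ('m0ygxxt-s2606j1ks3ghpi25xxt/w5506j00d9a-', '0j', 'z7').
With 3 capturing groups, `findall` returns a 3-tuple per match.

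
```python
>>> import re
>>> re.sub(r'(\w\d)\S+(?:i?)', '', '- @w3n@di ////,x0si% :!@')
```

This matches a word character, then a digit (captured); then one or more of a non-whitespace character; then optionally a literal 'i' (non-capturing group).
Matches: at [3:9] → 'w3n@di'; at [15:20] → 'x0si%'.
Every occurrence is swapped for ''.

'- @ ////, :!@'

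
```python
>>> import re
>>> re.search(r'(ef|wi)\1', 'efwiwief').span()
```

(2, 6)

The backreference `\1` re-matches whatever the first group consumed, character for character.
`search` walks the string left to right and returns the first match it finds.
The match spans [2:6] → 'wiwi'.
Captured: group 1 = 'wi'.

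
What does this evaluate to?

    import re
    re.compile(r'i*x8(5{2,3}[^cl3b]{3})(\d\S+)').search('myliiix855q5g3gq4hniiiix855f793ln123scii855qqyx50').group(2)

The pattern matches zero or more of a literal 'i', then the literal 'x8'; then 2 to 3 of the literal '5', then exactly 3 of any character except [cl3b] (captured); then a digit, then one or more of a non-whitespace character (captured).
`search` walks the string left to right and returns the first match it finds.
The match spans [3:49] → 'iiix855q5g3gq4hniiiix855f793ln123scii855qqyx50'.
Captured: group 1 = '55q5g', group 2 = '3gq4hniiiix855f793ln123scii855qqyx50'.

'3gq4hniiiix855f793ln123scii855qqyx50'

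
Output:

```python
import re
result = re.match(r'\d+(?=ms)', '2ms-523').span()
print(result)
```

Because the assertion is zero-width, the text it checks is not consumed and won't appear in the result.
`re.match` only tries the pattern at the start of the string.
The match spans [0:1] → '2'.

(0, 1)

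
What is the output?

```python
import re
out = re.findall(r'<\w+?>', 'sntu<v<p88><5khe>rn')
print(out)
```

['<p88>', '<5khe>']

Walking the string: at [6:11] → '<p88>'; at [11:17] → '<5khe>'.
No capturing groups, so `findall` returns the 2 full match strings.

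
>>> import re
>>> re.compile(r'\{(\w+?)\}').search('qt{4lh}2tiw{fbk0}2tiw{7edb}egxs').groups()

('4lh',)

`re.search` tries every starting position until one works.
The match spans [2:7] → '{4lh}'.
Captured: group 1 = '4lh'.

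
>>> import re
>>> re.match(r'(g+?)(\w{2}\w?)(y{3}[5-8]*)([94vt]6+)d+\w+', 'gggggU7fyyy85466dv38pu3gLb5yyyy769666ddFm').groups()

This matches one or more of a literal 'g' (lazy) (captured); then exactly 2 of a word character, then optionally a word character (captured); then exactly 3 of a literal 'y', then zero or more of a character in [5-8] (captured); then one of [94vt], then one or more of the literal '6' (captured); then one or more of a literal 'd'; then one or more of a word character.
`re.match` won't scan ahead — the pattern has to work from the very first character.
The match spans [0:41] → 'gggggU7fyyy85466dv38pu3gLb5yyyy769666ddFm'.
Captured: group 1 = 'ggggg', group 2 = 'U7f', group 3 = 'yyy85', group 4 = '466'.

('ggggg', 'U7f', 'yyy85', '466')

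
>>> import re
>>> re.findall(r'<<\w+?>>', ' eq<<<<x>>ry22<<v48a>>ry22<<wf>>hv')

['<<x>>', '<<v48a>>', '<<wf>>']

Since nothing is captured, `findall` lists the 3 matched substrings directly.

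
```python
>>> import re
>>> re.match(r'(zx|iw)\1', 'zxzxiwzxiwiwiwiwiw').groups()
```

('zx',)

The match spans [0:4] → 'zxzx'.
Captured: group 1 = 'zx'.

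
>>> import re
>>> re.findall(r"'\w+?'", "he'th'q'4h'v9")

["'th'", "'4h'"]

Matches: at [2:6] → "'th'"; at [7:11] → "'4h'".
No capturing groups, so `findall` returns the 2 full match strings.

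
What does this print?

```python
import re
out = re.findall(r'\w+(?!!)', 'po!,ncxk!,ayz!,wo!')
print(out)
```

The negative lookaround is zero-width — it rules out positions where the adjacent text would match, without consuming anything.
Walking the string: at [0:1] → 'p'; at [4:7] → 'ncx'; at [10:12] → 'ay'; at [15:16] → 'w'.
With no groups in the pattern, `findall` gives back each whole match — 4 here.

['p', 'ncx', 'ay', 'w']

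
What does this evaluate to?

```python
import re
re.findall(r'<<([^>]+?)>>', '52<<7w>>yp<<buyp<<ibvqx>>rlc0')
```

Matches: at [2:8] match '<<7w>>', group 1 = '7w'; at [10:25] match '<<buyp<<ibvqx>>', group 1 = 'buyp<<ibvqx'.
One capturing group, so `findall` returns just the captured substring from each match — 2 in all.

['7w', 'buyp<<ibvqx']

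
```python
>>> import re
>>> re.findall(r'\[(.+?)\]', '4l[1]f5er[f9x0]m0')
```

['1', 'f9x0']

A non-greedy quantifier consumes as few characters as it can — just enough that the remainder of the pattern still matches from where it stops; whatever follows it matches normally.
Walking the string: at [2:5] match '[1]', group 1 = '1'; at [9:15] match '[f9x0]', group 1 = 'f9x0'.
`findall` collects group 1 from each match (2 total).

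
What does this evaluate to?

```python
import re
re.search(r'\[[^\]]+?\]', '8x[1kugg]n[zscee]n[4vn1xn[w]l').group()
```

The match spans [2:9] → '[1kugg]'.

'[1kugg]'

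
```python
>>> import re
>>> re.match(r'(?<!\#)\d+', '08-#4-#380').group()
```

`re.match` won't scan ahead — the pattern has to work from the very first character.
The match spans [0:2] → '08'.

'08'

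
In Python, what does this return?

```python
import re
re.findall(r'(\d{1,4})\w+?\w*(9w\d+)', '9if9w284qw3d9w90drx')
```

[('9', '9w90')]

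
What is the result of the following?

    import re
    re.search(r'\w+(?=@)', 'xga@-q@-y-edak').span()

(0, 3)

The `(?=…)`/`(?<=…)` assertion just peeks at neighbouring text; it doesn't advance the match position.
The match spans [0:3] → 'xga'.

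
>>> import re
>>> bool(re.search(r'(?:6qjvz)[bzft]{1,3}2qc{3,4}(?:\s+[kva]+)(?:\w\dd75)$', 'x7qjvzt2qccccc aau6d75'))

Pattern: the literal '6q', then the literal 'jvz' (non-capturing group); then 1 to 3 of one of [bzft], then the literal '2q', then 3 to 4 of the literal 'c'; then one or more of whitespace, then one or more of one of [kva] (non-capturing group); then a word character, then a digit, then the literal 'd75' (non-capturing group); then anchored at the end.
`search` walks the string left to right and returns the first match it finds.
Here nothing in the string fits, so the call returns None, and `bool(None)` is False.

False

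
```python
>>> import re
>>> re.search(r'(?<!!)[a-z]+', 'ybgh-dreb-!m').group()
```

`(?!…)`/`(?<!…)` only lets a position through if the neighbouring text does NOT match; no characters are consumed.
`re.search` scans for the first position where the pattern succeeds.
The match spans [0:4] → 'ybgh'.

'ybgh'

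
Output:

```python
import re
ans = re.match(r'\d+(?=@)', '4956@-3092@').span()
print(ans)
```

(0, 4)

The lookaround is zero-width — it requires the adjacent text to match without consuming it, so the asserted text isn't part of the match.
With `match`, the pattern is implicitly anchored at the beginning.
The match spans [0:4] → '4956'.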